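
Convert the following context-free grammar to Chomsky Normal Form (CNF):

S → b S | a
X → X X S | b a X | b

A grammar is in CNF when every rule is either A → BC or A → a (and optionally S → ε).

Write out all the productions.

TB → b; S → a; TA → a; X → b; S → TB S; X → X X0; X0 → X S; X → TB X1; X1 → TA X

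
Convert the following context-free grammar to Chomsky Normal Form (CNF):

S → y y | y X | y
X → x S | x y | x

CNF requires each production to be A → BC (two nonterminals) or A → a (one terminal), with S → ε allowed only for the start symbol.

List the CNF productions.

TY → y; S → y; TX → x; X → x; S → TY TY; S → TY X; X → TX S; X → TX TY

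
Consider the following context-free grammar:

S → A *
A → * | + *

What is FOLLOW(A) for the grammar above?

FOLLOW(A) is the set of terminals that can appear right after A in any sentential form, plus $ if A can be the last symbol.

We compute FOLLOW(A) using the standard algorithm.
FOLLOW(S) starts with {$}.
FIRST(A) = {*, +}
FIRST(S) = {*, +}
FOLLOW(A) = {*}
FOLLOW(S) = {$}
Therefore, FOLLOW(A) = {*}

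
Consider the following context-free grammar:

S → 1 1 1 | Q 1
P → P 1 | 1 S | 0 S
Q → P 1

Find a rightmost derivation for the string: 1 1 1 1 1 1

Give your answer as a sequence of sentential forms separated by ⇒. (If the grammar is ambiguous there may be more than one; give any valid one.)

S ⇒ Q 1 ⇒ P 1 1 ⇒ 1 S 1 1 ⇒ 1 1 1 1 1 1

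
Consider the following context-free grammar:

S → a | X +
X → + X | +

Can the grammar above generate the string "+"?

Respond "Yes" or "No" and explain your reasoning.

No - no valid derivation exists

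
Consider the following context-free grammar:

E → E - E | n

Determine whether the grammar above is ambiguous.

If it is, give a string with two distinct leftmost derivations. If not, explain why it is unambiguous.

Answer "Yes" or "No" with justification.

Yes - the string 'n - n - n - n - n' has two distinct leftmost derivations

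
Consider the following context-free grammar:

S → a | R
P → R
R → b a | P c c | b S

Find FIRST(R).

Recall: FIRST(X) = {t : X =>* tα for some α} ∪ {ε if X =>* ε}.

We compute FIRST(R) using the standard algorithm.
FIRST(P) = {b}
FIRST(R) = {b}
FIRST(S) = {a, b}
Therefore, FIRST(R) = {b}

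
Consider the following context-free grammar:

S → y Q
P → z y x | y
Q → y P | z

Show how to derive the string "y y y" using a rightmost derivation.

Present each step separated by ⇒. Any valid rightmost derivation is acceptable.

S ⇒ y Q ⇒ y y P ⇒ y y y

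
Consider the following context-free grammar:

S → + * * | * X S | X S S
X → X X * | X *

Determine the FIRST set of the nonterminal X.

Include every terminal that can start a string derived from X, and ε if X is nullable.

We compute FIRST(X) using the standard algorithm.
FIRST(S) = {*, +}
FIRST(X) = {}
Therefore, FIRST(X) = {}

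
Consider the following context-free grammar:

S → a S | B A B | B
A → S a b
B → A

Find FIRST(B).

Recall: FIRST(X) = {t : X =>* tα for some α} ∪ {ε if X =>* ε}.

We compute FIRST(B) using the standard algorithm.
FIRST(A) = {a}
FIRST(B) = {a}
FIRST(S) = {a}
Therefore, FIRST(B) = {a}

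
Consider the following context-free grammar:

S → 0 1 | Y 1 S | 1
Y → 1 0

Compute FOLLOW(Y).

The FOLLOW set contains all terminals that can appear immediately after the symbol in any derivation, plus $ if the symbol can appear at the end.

We compute FOLLOW(Y) using the standard algorithm.
FOLLOW(S) starts with {$}.
FIRST(S) = {0, 1}
FIRST(Y) = {1}
FOLLOW(S) = {$}
FOLLOW(Y) = {1}
Therefore, FOLLOW(Y) = {1}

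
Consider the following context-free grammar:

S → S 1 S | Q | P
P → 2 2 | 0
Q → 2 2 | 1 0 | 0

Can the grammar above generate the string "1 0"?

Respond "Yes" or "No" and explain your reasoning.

Yes - a valid derivation exists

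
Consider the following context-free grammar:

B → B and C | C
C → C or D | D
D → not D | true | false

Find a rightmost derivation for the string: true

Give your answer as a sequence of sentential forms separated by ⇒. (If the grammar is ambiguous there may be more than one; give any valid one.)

B ⇒ C ⇒ D ⇒ true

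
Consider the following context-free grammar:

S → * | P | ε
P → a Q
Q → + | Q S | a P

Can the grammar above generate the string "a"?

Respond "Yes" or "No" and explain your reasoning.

No - no valid derivation exists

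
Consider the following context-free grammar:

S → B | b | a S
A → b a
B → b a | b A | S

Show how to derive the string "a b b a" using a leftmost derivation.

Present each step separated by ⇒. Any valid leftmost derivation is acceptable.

S ⇒ a S ⇒ a B ⇒ a b A ⇒ a b b a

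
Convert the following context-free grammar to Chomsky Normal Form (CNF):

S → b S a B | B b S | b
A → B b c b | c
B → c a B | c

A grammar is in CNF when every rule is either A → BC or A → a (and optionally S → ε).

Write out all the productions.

TB → b; TA → a; S → b; TC → c; A → c; B → c; S → TB X0; X0 → S X1; X1 → TA B; S → B X2; X2 → TB S; A → B X3; X3 → TB X4; X4 → TC TB; B → TC X5; X5 → TA B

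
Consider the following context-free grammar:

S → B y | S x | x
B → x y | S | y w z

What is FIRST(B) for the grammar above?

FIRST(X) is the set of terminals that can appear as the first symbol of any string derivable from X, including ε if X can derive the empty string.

We compute FIRST(B) using the standard algorithm.
FIRST(B) = {x, y}
FIRST(S) = {x, y}
Therefore, FIRST(B) = {x, y}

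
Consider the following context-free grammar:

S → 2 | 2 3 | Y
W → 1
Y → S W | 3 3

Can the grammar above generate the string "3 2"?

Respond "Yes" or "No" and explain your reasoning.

No - no valid derivation exists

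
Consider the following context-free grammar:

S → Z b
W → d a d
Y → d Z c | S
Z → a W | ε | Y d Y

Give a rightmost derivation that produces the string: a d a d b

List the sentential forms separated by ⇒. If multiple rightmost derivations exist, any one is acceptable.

S ⇒ Z b ⇒ a W b ⇒ a d a d b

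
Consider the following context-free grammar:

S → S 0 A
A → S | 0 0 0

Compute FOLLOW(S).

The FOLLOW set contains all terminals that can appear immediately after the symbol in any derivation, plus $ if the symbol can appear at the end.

We compute FOLLOW(S) using the standard algorithm.
FOLLOW(S) starts with {$}.
FIRST(A) = {0}
FIRST(S) = {}
FOLLOW(A) = {$, 0}
FOLLOW(S) = {$, 0}
Therefore, FOLLOW(S) = {$, 0}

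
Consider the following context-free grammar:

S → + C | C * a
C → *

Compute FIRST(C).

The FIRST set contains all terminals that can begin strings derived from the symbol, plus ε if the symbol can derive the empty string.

We compute FIRST(C) using the standard algorithm.
FIRST(C) = {*}
FIRST(S) = {*, +}
Therefore, FIRST(C) = {*}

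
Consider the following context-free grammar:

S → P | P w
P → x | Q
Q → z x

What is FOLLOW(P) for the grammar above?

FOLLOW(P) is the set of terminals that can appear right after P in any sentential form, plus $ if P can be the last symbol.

We compute FOLLOW(P) using the standard algorithm.
FOLLOW(S) starts with {$}.
FIRST(P) = {x, z}
FIRST(Q) = {z}
FIRST(S) = {x, z}
FOLLOW(P) = {$, w}
FOLLOW(Q) = {$, w}
FOLLOW(S) = {$}
Therefore, FOLLOW(P) = {$, w}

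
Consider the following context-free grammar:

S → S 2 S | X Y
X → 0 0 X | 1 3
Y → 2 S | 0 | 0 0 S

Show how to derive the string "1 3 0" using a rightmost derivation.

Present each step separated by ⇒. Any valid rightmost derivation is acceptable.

S ⇒ X Y ⇒ X 0 ⇒ 1 3 0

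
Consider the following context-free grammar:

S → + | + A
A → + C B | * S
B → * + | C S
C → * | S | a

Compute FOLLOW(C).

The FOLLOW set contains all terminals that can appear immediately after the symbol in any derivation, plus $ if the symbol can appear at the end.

We compute FOLLOW(C) using the standard algorithm.
FOLLOW(S) starts with {$}.
FIRST(A) = {*, +}
FIRST(B) = {*, +, a}
FIRST(C) = {*, +, a}
FIRST(S) = {+}
FOLLOW(A) = {$, *, +, a}
FOLLOW(B) = {$, *, +, a}
FOLLOW(C) = {*, +, a}
FOLLOW(S) = {$, *, +, a}
Therefore, FOLLOW(C) = {*, +, a}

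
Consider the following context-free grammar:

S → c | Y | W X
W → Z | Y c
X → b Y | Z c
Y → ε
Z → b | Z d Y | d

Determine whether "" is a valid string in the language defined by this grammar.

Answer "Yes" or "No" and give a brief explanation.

Yes - a valid derivation exists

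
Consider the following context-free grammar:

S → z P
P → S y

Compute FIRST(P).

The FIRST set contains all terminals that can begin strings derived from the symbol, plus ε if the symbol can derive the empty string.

We compute FIRST(P) using the standard algorithm.
FIRST(P) = {z}
FIRST(S) = {z}
Therefore, FIRST(P) = {z}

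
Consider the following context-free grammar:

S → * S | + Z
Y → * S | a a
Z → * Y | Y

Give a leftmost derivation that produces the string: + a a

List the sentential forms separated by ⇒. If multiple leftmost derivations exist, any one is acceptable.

S ⇒ + Z ⇒ + Y ⇒ + a a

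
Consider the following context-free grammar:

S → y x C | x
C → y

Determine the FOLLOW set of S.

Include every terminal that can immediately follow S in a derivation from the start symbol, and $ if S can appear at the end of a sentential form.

We compute FOLLOW(S) using the standard algorithm.
FOLLOW(S) starts with {$}.
FIRST(C) = {y}
FIRST(S) = {x, y}
FOLLOW(C) = {$}
FOLLOW(S) = {$}
Therefore, FOLLOW(S) = {$}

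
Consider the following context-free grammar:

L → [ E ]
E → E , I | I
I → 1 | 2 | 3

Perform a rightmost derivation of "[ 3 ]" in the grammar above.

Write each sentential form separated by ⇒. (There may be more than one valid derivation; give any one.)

L ⇒ [ E ] ⇒ [ I ] ⇒ [ 3 ]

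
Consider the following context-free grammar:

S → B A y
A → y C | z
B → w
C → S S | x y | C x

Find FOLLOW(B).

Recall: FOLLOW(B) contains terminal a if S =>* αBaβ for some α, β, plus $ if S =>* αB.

We compute FOLLOW(B) using the standard algorithm.
FOLLOW(S) starts with {$}.
FIRST(A) = {y, z}
FIRST(B) = {w}
FIRST(C) = {w, x}
FIRST(S) = {w}
FOLLOW(A) = {y}
FOLLOW(B) = {y, z}
FOLLOW(C) = {x, y}
FOLLOW(S) = {$, w, x, y}
Therefore, FOLLOW(B) = {y, z}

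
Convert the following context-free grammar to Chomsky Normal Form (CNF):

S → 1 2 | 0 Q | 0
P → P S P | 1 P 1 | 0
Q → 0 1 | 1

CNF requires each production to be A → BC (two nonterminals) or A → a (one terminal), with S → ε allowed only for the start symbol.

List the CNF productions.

T1 → 1; T2 → 2; T0 → 0; S → 0; P → 0; Q → 1; S → T1 T2; S → T0 Q; P → P X0; X0 → S P; P → T1 X1; X1 → P T1; Q → T0 T1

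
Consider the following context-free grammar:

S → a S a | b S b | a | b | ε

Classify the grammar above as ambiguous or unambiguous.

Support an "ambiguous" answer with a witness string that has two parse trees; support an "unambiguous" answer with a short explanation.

Unambiguous - every string in the language has a unique parse tree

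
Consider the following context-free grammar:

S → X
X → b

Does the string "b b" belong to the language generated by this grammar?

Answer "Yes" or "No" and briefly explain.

No - no valid derivation exists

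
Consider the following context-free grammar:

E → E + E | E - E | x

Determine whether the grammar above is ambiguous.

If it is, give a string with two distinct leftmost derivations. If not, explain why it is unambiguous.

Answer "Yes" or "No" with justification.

Yes - the string 'x + x - x + x - x' has two distinct leftmost derivations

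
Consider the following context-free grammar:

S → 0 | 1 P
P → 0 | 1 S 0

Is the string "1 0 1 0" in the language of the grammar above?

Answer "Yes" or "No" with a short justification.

No - no valid derivation exists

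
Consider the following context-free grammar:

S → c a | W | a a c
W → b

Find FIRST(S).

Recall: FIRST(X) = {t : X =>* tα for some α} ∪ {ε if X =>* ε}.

We compute FIRST(S) using the standard algorithm.
FIRST(S) = {a, b, c}
FIRST(W) = {b}
Therefore, FIRST(S) = {a, b, c}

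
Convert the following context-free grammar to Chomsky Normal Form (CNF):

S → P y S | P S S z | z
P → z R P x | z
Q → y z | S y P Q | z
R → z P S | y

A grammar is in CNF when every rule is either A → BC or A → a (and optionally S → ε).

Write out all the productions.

TY → y; TZ → z; S → z; TX → x; P → z; Q → z; R → y; S → P X0; X0 → TY S; S → P X1; X1 → S X2; X2 → S TZ; P → TZ X3; X3 → R X4; X4 → P TX; Q → TY TZ; Q → S X5; X5 → TY X6; X6 → P Q; R → TZ X7; X7 → P S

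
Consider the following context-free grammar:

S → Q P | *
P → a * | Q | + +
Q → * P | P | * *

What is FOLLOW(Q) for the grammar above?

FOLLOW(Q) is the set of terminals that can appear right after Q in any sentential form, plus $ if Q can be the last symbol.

We compute FOLLOW(Q) using the standard algorithm.
FOLLOW(S) starts with {$}.
FIRST(P) = {*, +, a}
FIRST(Q) = {*, +, a}
FIRST(S) = {*, +, a}
FOLLOW(P) = {$, *, +, a}
FOLLOW(Q) = {$, *, +, a}
FOLLOW(S) = {$}
Therefore, FOLLOW(Q) = {$, *, +, a}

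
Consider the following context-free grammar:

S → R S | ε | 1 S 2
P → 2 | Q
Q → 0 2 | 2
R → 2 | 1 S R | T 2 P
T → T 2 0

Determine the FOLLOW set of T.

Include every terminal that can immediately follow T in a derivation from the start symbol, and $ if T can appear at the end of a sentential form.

We compute FOLLOW(T) using the standard algorithm.
FOLLOW(S) starts with {$}.
FIRST(P) = {0, 2}
FIRST(Q) = {0, 2}
FIRST(R) = {1, 2}
FIRST(S) = {1, 2, ε}
FIRST(T) = {}
FOLLOW(P) = {$, 1, 2}
FOLLOW(Q) = {$, 1, 2}
FOLLOW(R) = {$, 1, 2}
FOLLOW(S) = {$, 1, 2}
FOLLOW(T) = {2}
Therefore, FOLLOW(T) = {2}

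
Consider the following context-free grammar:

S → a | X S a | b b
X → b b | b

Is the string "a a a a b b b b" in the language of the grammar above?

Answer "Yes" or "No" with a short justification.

No - no valid derivation exists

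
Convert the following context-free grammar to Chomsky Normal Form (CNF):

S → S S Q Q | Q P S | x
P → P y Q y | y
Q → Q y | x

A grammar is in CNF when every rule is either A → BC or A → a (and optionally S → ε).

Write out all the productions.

S → x; TY → y; P → y; Q → x; S → S X0; X0 → S X1; X1 → Q Q; S → Q X2; X2 → P S; P → P X3; X3 → TY X4; X4 → Q TY; Q → Q TY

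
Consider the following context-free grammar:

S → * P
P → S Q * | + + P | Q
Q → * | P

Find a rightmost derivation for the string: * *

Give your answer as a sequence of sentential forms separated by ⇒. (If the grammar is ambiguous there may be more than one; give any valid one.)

S ⇒ * P ⇒ * Q ⇒ * *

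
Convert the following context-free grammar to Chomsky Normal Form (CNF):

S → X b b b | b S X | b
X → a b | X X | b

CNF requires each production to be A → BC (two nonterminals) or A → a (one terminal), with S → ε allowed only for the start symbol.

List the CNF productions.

TB → b; S → b; TA → a; X → b; S → X X0; X0 → TB X1; X1 → TB TB; S → TB X2; X2 → S X; X → TA TB; X → X X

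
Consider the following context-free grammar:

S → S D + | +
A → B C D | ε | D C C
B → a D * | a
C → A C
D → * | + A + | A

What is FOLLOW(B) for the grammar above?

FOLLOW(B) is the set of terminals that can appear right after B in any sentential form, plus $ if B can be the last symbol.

We compute FOLLOW(B) using the standard algorithm.
FOLLOW(S) starts with {$}.
FIRST(A) = {*, +, a, ε}
FIRST(B) = {a}
FIRST(C) = {*, +, a}
FIRST(D) = {*, +, a, ε}
FIRST(S) = {+}
FOLLOW(A) = {*, +, a}
FOLLOW(B) = {*, +, a}
FOLLOW(C) = {*, +, a}
FOLLOW(D) = {*, +, a}
FOLLOW(S) = {$, *, +, a}
Therefore, FOLLOW(B) = {*, +, a}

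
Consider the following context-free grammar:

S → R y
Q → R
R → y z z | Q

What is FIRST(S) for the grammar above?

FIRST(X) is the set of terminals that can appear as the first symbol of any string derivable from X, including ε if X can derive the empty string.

We compute FIRST(S) using the standard algorithm.
FIRST(Q) = {y}
FIRST(R) = {y}
FIRST(S) = {y}
Therefore, FIRST(S) = {y}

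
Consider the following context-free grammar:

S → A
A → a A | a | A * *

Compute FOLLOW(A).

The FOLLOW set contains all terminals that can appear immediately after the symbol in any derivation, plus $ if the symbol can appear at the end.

We compute FOLLOW(A) using the standard algorithm.
FOLLOW(S) starts with {$}.
FIRST(A) = {a}
FIRST(S) = {a}
FOLLOW(A) = {$, *}
FOLLOW(S) = {$}
Therefore, FOLLOW(A) = {$, *}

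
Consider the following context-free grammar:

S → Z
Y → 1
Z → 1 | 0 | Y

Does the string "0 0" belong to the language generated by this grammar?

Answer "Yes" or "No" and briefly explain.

No - no valid derivation exists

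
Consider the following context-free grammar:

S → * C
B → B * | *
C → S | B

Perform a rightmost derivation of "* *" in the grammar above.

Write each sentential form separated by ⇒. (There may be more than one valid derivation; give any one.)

S ⇒ * C ⇒ * B ⇒ * *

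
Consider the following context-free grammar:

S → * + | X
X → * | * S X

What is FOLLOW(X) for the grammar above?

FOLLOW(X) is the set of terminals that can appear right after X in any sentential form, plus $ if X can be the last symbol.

We compute FOLLOW(X) using the standard algorithm.
FOLLOW(S) starts with {$}.
FIRST(S) = {*}
FIRST(X) = {*}
FOLLOW(S) = {$, *}
FOLLOW(X) = {$, *}
Therefore, FOLLOW(X) = {$, *}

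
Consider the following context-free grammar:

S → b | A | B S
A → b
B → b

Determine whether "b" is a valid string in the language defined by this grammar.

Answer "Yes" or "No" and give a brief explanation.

Yes - a valid derivation exists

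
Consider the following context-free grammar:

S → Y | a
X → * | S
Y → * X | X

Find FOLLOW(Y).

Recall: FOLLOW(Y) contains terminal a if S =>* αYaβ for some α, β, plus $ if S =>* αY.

We compute FOLLOW(Y) using the standard algorithm.
FOLLOW(S) starts with {$}.
FIRST(S) = {*, a}
FIRST(X) = {*, a}
FIRST(Y) = {*, a}
FOLLOW(S) = {$}
FOLLOW(X) = {$}
FOLLOW(Y) = {$}
Therefore, FOLLOW(Y) = {$}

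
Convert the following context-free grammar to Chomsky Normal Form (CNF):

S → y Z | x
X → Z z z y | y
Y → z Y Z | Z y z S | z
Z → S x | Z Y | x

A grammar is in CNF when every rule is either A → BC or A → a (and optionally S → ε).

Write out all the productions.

TY → y; S → x; TZ → z; X → y; Y → z; TX → x; Z → x; S → TY Z; X → Z X0; X0 → TZ X1; X1 → TZ TY; Y → TZ X2; X2 → Y Z; Y → Z X3; X3 → TY X4; X4 → TZ S; Z → S TX; Z → Z Y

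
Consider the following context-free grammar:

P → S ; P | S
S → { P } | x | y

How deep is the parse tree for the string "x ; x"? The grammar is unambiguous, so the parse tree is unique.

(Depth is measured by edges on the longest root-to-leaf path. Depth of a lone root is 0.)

3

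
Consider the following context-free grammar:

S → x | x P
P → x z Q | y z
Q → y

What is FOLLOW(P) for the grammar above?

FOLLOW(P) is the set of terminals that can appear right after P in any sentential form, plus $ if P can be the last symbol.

We compute FOLLOW(P) using the standard algorithm.
FOLLOW(S) starts with {$}.
FIRST(P) = {x, y}
FIRST(Q) = {y}
FIRST(S) = {x}
FOLLOW(P) = {$}
FOLLOW(Q) = {$}
FOLLOW(S) = {$}
Therefore, FOLLOW(P) = {$}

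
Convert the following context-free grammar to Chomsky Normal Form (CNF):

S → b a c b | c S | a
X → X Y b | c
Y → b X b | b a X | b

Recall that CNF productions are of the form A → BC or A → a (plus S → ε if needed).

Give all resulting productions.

TB → b; TA → a; TC → c; S → a; X → c; Y → b; S → TB X0; X0 → TA X1; X1 → TC TB; S → TC S; X → X X2; X2 → Y TB; Y → TB X3; X3 → X TB; Y → TB X4; X4 → TA X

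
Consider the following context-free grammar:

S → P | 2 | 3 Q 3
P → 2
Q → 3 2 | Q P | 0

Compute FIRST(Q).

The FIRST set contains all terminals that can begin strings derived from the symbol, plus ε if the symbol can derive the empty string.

We compute FIRST(Q) using the standard algorithm.
FIRST(P) = {2}
FIRST(Q) = {0, 3}
FIRST(S) = {2, 3}
Therefore, FIRST(Q) = {0, 3}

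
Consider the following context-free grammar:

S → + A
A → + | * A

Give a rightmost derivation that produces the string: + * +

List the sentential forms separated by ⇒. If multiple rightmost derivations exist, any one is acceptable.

S ⇒ + A ⇒ + * A ⇒ + * +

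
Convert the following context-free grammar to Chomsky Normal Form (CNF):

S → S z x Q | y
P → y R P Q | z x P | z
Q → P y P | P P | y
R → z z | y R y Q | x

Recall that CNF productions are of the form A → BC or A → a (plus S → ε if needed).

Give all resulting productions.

TZ → z; TX → x; S → y; TY → y; P → z; Q → y; R → x; S → S X0; X0 → TZ X1; X1 → TX Q; P → TY X2; X2 → R X3; X3 → P Q; P → TZ X4; X4 → TX P; Q → P X5; X5 → TY P; Q → P P; R → TZ TZ; R → TY X6; X6 → R X7; X7 → TY Q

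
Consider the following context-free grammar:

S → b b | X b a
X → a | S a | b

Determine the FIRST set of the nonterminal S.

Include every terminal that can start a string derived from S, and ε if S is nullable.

We compute FIRST(S) using the standard algorithm.
FIRST(S) = {a, b}
FIRST(X) = {a, b}
Therefore, FIRST(S) = {a, b}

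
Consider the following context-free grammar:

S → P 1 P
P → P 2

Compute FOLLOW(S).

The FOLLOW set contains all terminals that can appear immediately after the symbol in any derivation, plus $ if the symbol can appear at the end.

We compute FOLLOW(S) using the standard algorithm.
FOLLOW(S) starts with {$}.
FIRST(P) = {}
FIRST(S) = {}
FOLLOW(P) = {$, 1, 2}
FOLLOW(S) = {$}
Therefore, FOLLOW(S) = {$}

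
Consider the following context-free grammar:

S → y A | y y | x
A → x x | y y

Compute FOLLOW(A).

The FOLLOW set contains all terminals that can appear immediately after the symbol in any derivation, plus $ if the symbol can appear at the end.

We compute FOLLOW(A) using the standard algorithm.
FOLLOW(S) starts with {$}.
FIRST(A) = {x, y}
FIRST(S) = {x, y}
FOLLOW(A) = {$}
FOLLOW(S) = {$}
Therefore, FOLLOW(A) = {$}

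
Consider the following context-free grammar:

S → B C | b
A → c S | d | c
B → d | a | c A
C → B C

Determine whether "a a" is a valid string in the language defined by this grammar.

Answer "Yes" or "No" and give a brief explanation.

No - no valid derivation exists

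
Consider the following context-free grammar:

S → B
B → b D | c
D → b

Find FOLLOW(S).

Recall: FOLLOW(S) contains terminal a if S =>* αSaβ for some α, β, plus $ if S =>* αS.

We compute FOLLOW(S) using the standard algorithm.
FOLLOW(S) starts with {$}.
FIRST(B) = {b, c}
FIRST(D) = {b}
FIRST(S) = {b, c}
FOLLOW(B) = {$}
FOLLOW(D) = {$}
FOLLOW(S) = {$}
Therefore, FOLLOW(S) = {$}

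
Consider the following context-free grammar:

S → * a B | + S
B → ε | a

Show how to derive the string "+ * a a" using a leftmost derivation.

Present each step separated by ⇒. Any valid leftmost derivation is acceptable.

S ⇒ + S ⇒ + * a B ⇒ + * a a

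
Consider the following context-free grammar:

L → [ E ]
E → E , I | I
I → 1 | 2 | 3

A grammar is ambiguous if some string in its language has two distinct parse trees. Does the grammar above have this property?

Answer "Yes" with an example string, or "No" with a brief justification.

No - the grammar is unambiguous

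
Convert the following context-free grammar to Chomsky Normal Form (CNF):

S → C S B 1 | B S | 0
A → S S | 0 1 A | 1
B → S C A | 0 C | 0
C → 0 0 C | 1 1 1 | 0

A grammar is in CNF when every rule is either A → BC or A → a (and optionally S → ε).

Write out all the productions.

T1 → 1; S → 0; T0 → 0; A → 1; B → 0; C → 0; S → C X0; X0 → S X1; X1 → B T1; S → B S; A → S S; A → T0 X2; X2 → T1 A; B → S X3; X3 → C A; B → T0 C; C → T0 X4; X4 → T0 C; C → T1 X5; X5 → T1 T1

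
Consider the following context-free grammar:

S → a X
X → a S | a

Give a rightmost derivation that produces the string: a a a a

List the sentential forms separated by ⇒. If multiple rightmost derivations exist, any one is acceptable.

S ⇒ a X ⇒ a a S ⇒ a a a X ⇒ a a a a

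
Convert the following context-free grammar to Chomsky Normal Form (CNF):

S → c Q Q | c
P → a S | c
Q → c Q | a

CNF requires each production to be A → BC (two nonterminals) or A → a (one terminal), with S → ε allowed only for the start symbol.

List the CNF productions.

TC → c; S → c; TA → a; P → c; Q → a; S → TC X0; X0 → Q Q; P → TA S; Q → TC Q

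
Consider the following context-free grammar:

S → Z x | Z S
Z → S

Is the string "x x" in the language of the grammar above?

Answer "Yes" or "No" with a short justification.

No - no valid derivation exists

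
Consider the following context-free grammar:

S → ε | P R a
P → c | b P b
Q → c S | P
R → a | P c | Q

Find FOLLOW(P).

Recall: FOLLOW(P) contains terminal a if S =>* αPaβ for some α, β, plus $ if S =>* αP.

We compute FOLLOW(P) using the standard algorithm.
FOLLOW(S) starts with {$}.
FIRST(P) = {b, c}
FIRST(Q) = {b, c}
FIRST(R) = {a, b, c}
FIRST(S) = {b, c, ε}
FOLLOW(P) = {a, b, c}
FOLLOW(Q) = {a}
FOLLOW(R) = {a}
FOLLOW(S) = {$, a}
Therefore, FOLLOW(P) = {a, b, c}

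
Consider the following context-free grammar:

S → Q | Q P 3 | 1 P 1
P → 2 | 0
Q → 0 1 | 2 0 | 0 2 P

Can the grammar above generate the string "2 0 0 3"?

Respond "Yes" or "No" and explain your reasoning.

Yes - a valid derivation exists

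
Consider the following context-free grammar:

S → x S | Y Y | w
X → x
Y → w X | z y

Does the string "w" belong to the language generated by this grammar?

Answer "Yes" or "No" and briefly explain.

Yes - a valid derivation exists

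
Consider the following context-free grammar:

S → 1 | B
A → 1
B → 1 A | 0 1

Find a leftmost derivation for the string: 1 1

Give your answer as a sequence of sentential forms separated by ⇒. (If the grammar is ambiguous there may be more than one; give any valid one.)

S ⇒ B ⇒ 1 A ⇒ 1 1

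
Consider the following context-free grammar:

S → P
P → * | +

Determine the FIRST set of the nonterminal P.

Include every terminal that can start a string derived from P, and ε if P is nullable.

We compute FIRST(P) using the standard algorithm.
FIRST(P) = {*, +}
FIRST(S) = {*, +}
Therefore, FIRST(P) = {*, +}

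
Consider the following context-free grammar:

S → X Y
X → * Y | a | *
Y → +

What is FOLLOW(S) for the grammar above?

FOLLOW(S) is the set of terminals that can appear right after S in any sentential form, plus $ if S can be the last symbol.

We compute FOLLOW(S) using the standard algorithm.
FOLLOW(S) starts with {$}.
FIRST(S) = {*, a}
FIRST(X) = {*, a}
FIRST(Y) = {+}
FOLLOW(S) = {$}
FOLLOW(X) = {+}
FOLLOW(Y) = {$, +}
Therefore, FOLLOW(S) = {$}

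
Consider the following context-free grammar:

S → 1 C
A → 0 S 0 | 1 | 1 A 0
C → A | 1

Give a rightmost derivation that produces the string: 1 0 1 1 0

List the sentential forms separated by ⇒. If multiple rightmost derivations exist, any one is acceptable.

S ⇒ 1 C ⇒ 1 A ⇒ 1 0 S 0 ⇒ 1 0 1 C 0 ⇒ 1 0 1 1 0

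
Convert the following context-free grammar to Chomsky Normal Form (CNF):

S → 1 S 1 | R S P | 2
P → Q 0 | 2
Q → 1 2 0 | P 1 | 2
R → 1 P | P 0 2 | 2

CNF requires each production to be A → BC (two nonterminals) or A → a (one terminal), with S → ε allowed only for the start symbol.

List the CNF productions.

T1 → 1; S → 2; T0 → 0; P → 2; T2 → 2; Q → 2; R → 2; S → T1 X0; X0 → S T1; S → R X1; X1 → S P; P → Q T0; Q → T1 X2; X2 → T2 T0; Q → P T1; R → T1 P; R → P X3; X3 → T0 T2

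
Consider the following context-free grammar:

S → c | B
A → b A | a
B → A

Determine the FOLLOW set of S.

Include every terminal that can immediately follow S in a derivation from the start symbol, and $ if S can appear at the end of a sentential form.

We compute FOLLOW(S) using the standard algorithm.
FOLLOW(S) starts with {$}.
FIRST(A) = {a, b}
FIRST(B) = {a, b}
FIRST(S) = {a, b, c}
FOLLOW(A) = {$}
FOLLOW(B) = {$}
FOLLOW(S) = {$}
Therefore, FOLLOW(S) = {$}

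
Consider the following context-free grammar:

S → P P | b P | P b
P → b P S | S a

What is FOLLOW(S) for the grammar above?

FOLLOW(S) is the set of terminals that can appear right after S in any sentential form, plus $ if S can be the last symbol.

We compute FOLLOW(S) using the standard algorithm.
FOLLOW(S) starts with {$}.
FIRST(P) = {b}
FIRST(S) = {b}
FOLLOW(P) = {$, a, b}
FOLLOW(S) = {$, a, b}
Therefore, FOLLOW(S) = {$, a, b}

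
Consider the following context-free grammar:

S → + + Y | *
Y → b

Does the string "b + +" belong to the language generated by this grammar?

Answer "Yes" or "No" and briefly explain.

No - no valid derivation exists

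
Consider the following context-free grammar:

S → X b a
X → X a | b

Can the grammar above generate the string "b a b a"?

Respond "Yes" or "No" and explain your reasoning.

Yes - a valid derivation exists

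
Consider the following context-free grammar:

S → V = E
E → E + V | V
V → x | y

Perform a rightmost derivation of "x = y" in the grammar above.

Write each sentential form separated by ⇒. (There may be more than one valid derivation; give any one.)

S ⇒ V = E ⇒ V = V ⇒ V = y ⇒ x = y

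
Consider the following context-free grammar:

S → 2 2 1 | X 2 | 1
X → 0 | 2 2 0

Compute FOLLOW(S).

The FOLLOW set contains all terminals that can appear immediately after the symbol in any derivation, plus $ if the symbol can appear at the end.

We compute FOLLOW(S) using the standard algorithm.
FOLLOW(S) starts with {$}.
FIRST(S) = {0, 1, 2}
FIRST(X) = {0, 2}
FOLLOW(S) = {$}
FOLLOW(X) = {2}
Therefore, FOLLOW(S) = {$}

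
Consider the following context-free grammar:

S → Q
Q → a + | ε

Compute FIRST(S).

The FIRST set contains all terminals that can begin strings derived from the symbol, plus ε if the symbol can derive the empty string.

We compute FIRST(S) using the standard algorithm.
FIRST(Q) = {a, ε}
FIRST(S) = {a, ε}
Therefore, FIRST(S) = {a, ε}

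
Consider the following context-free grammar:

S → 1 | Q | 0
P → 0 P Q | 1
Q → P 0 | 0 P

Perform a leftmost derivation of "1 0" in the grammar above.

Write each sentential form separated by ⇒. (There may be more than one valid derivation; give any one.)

S ⇒ Q ⇒ P 0 ⇒ 1 0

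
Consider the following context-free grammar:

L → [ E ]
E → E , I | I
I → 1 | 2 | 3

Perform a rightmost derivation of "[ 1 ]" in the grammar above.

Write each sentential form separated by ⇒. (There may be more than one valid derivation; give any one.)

L ⇒ [ E ] ⇒ [ I ] ⇒ [ 1 ]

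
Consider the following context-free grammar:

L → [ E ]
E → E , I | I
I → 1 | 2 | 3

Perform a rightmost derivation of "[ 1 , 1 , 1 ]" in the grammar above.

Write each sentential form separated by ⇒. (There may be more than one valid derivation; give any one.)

L ⇒ [ E ] ⇒ [ E , I ] ⇒ [ E , 1 ] ⇒ [ E , I , 1 ] ⇒ [ E , 1 , 1 ] ⇒ [ I , 1 , 1 ] ⇒ [ 1 , 1 , 1 ]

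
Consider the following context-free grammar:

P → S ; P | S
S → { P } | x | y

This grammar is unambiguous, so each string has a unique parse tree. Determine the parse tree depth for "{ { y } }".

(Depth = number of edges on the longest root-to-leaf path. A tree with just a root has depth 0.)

6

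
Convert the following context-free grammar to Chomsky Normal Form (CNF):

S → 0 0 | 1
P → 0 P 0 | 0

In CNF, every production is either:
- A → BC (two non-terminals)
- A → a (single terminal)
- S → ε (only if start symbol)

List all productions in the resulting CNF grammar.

T0 → 0; S → 1; P → 0; S → T0 T0; P → T0 X0; X0 → P T0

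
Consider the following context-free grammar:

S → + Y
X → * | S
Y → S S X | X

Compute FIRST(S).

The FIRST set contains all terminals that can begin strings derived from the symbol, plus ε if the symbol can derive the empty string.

We compute FIRST(S) using the standard algorithm.
FIRST(S) = {+}
FIRST(X) = {*, +}
FIRST(Y) = {*, +}
Therefore, FIRST(S) = {+}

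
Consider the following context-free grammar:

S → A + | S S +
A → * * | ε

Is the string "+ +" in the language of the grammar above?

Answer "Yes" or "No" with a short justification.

No - no valid derivation exists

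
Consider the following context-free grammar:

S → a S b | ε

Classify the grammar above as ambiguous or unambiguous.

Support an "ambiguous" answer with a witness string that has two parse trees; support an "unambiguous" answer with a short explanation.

Unambiguous - every string in the language has a unique parse tree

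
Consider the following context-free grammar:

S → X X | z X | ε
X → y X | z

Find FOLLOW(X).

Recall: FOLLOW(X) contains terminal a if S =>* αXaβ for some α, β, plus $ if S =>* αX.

We compute FOLLOW(X) using the standard algorithm.
FOLLOW(S) starts with {$}.
FIRST(S) = {y, z, ε}
FIRST(X) = {y, z}
FOLLOW(S) = {$}
FOLLOW(X) = {$, y, z}
Therefore, FOLLOW(X) = {$, y, z}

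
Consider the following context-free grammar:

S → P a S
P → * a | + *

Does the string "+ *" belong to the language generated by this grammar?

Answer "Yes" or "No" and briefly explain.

No - no valid derivation exists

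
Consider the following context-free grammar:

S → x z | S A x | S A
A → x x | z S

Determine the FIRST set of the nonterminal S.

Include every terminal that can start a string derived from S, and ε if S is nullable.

We compute FIRST(S) using the standard algorithm.
FIRST(A) = {x, z}
FIRST(S) = {x}
Therefore, FIRST(S) = {x}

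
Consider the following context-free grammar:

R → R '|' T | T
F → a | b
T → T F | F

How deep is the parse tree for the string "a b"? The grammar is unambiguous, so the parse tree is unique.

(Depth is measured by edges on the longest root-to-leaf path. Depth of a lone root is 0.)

4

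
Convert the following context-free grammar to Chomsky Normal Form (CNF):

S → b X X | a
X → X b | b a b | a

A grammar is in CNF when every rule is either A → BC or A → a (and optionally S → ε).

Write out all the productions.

TB → b; S → a; TA → a; X → a; S → TB X0; X0 → X X; X → X TB; X → TB X1; X1 → TA TB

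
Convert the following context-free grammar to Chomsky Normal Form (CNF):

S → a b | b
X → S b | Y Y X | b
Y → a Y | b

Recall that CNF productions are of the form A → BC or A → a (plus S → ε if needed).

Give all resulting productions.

TA → a; TB → b; S → b; X → b; Y → b; S → TA TB; X → S TB; X → Y X0; X0 → Y X; Y → TA Y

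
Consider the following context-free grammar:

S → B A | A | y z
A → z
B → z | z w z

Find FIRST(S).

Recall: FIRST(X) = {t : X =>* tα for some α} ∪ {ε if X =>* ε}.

We compute FIRST(S) using the standard algorithm.
FIRST(A) = {z}
FIRST(B) = {z}
FIRST(S) = {y, z}
Therefore, FIRST(S) = {y, z}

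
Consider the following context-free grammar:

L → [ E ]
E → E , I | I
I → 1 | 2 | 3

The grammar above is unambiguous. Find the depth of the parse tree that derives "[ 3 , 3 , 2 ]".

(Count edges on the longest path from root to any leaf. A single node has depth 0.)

5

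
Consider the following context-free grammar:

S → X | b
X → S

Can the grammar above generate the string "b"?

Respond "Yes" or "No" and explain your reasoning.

Yes - a valid derivation exists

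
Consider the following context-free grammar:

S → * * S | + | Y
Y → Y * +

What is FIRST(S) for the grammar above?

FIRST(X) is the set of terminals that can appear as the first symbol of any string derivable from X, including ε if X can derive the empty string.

We compute FIRST(S) using the standard algorithm.
FIRST(S) = {*, +}
FIRST(Y) = {}
Therefore, FIRST(S) = {*, +}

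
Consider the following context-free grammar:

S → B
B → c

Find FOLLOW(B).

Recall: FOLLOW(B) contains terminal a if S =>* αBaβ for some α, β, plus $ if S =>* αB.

We compute FOLLOW(B) using the standard algorithm.
FOLLOW(S) starts with {$}.
FIRST(B) = {c}
FIRST(S) = {c}
FOLLOW(B) = {$}
FOLLOW(S) = {$}
Therefore, FOLLOW(B) = {$}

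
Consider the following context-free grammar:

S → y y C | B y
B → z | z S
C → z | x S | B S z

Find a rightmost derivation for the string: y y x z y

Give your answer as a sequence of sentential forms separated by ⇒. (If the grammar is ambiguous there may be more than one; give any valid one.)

S ⇒ y y C ⇒ y y x S ⇒ y y x B y ⇒ y y x z y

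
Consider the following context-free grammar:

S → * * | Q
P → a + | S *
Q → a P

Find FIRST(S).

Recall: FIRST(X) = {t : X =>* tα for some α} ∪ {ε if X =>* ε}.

We compute FIRST(S) using the standard algorithm.
FIRST(P) = {*, a}
FIRST(Q) = {a}
FIRST(S) = {*, a}
Therefore, FIRST(S) = {*, a}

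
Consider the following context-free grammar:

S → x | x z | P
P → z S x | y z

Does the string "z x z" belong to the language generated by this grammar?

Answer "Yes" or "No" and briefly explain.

No - no valid derivation exists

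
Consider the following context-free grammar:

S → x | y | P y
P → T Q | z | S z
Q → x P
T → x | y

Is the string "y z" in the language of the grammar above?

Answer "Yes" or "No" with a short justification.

No - no valid derivation exists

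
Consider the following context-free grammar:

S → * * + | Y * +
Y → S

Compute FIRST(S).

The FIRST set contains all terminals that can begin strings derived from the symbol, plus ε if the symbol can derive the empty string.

We compute FIRST(S) using the standard algorithm.
FIRST(S) = {*}
FIRST(Y) = {*}
Therefore, FIRST(S) = {*}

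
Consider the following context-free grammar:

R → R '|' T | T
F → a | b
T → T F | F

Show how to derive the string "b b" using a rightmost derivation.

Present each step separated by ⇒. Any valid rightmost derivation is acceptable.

R ⇒ T ⇒ T F ⇒ T b ⇒ F b ⇒ b b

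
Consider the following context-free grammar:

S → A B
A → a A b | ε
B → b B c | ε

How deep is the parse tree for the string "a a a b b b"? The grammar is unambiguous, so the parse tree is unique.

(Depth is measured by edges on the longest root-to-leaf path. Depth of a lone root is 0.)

5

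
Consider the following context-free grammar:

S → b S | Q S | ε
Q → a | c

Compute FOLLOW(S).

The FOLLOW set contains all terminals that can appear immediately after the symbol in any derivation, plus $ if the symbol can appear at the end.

We compute FOLLOW(S) using the standard algorithm.
FOLLOW(S) starts with {$}.
FIRST(Q) = {a, c}
FIRST(S) = {a, b, c, ε}
FOLLOW(Q) = {$, a, b, c}
FOLLOW(S) = {$}
Therefore, FOLLOW(S) = {$}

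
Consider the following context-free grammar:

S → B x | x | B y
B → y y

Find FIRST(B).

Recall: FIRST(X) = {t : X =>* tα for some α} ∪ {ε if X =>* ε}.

We compute FIRST(B) using the standard algorithm.
FIRST(B) = {y}
FIRST(S) = {x, y}
Therefore, FIRST(B) = {y}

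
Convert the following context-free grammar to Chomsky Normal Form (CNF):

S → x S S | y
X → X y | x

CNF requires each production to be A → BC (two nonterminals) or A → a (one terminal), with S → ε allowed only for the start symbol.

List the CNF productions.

TX → x; S → y; TY → y; X → x; S → TX X0; X0 → S S; X → X TY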